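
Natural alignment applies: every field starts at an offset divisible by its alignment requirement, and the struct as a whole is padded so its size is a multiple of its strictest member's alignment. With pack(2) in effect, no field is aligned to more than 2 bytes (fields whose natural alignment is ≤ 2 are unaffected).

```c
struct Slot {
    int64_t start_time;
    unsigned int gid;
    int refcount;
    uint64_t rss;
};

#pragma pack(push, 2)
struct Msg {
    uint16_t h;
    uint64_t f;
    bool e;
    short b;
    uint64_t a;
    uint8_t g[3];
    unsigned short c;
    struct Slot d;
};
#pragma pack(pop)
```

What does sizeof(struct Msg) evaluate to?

52 bytes

Slot: start_time at 0 (size 8, align 8) → ends 8; gid at 8 (size 4, align 4) → ends 12; refcount at 12 (size 4, align 4) → ends 16; rss at 16 (size 8, align 8) → ends 24; total 24 bytes, alignment 8
h at 0 (size 2, align 2) → ends 2
f at 2 (size 8, align 2) → ends 10
e at 10 (size 1, align 1) → ends 11
pad 1 to align 2 for b
b at 12 (size 2, align 2) → ends 14
a at 14 (size 8, align 2) → ends 22
g at 22 (size 3, align 1) → ends 25
pad 1 to align 2 for c
c at 26 (size 2, align 2) → ends 28
d at 28 (size 24, align 2) → ends 52
total 52 bytes, alignment 2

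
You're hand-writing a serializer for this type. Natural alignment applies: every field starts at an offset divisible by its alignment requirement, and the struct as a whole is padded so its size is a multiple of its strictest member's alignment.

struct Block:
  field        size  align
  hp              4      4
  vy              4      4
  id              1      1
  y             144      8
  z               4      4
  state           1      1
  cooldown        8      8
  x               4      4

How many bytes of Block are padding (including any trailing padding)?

0..4  hp  (4B, 4-aligned)
4..8  vy  (4B, 4-aligned)
8..9  id  (1B, 1-aligned)
9..16  -- padding (7B)
16..160  y  (144B, 8-aligned)
160..164  z  (4B, 4-aligned)
164..165  state  (1B, 1-aligned)
165..168  -- padding (3B)
168..176  cooldown  (8B, 8-aligned)
176..180  x  (4B, 4-aligned)
180..184  -- tail padding (4B)
sizeof = 184, alignof = 8
data bytes 170, size 184 → padding 14

14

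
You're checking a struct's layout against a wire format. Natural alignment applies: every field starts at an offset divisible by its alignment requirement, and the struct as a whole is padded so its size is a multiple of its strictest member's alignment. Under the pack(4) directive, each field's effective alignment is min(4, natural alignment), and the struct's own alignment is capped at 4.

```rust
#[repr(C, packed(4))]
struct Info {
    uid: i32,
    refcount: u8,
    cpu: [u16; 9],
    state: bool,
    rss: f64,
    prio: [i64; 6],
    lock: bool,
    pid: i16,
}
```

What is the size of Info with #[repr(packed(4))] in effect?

88

uid at 0 (size 4, align 4) → ends 4
refcount at 4 (size 1, align 1) → ends 5
pad 1 to align 2 for cpu
cpu at 6 (size 18, align 2) → ends 24
state at 24 (size 1, align 1) → ends 25
pad 3 to align 4 for rss
rss at 28 (size 8, align 4) → ends 36
prio at 36 (size 48, align 4) → ends 84
lock at 84 (size 1, align 1) → ends 85
pad 1 to align 2 for pid
pid at 86 (size 2, align 2) → ends 88
total 88 bytes, alignment 4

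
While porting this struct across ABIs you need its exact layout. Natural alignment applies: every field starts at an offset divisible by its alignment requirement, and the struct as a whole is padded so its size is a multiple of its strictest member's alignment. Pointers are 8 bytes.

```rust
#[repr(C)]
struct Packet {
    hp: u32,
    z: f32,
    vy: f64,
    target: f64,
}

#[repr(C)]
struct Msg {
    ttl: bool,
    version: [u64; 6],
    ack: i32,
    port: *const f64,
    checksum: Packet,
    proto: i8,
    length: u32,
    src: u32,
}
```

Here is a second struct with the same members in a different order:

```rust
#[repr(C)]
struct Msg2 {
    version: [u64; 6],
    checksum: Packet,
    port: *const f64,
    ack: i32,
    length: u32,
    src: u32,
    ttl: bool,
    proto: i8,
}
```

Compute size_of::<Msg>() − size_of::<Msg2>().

16

Packet: @0: hp [4B, align 4] → 4; @4: z [4B, align 4] → 8; @8: vy [8B, align 8] → 16; @16: target [8B, align 8] → 24; size 24, align 8
@0: ttl [1B, align 1] → 1
+7 pad (align 8)
@8: version [48B, align 8] → 56
@56: ack [4B, align 4] → 60
+4 pad (align 8)
@64: port [8B, align 8] → 72
@72: checksum [24B, align 8] → 96
@96: proto [1B, align 1] → 97
+3 pad (align 4)
@100: length [4B, align 4] → 104
@104: src [4B, align 4] → 108
+4 tail pad (align 8)
size 112, align 8
— Msg2 —
@0: version [48B, align 8] → 48
@48: checksum [24B, align 8] → 72
@72: port [8B, align 8] → 80
@80: ack [4B, align 4] → 84
@84: length [4B, align 4] → 88
@88: src [4B, align 4] → 92
@92: ttl [1B, align 1] → 93
@93: proto [1B, align 1] → 94
+2 tail pad (align 8)
size 96, align 8
112 − 96 = 16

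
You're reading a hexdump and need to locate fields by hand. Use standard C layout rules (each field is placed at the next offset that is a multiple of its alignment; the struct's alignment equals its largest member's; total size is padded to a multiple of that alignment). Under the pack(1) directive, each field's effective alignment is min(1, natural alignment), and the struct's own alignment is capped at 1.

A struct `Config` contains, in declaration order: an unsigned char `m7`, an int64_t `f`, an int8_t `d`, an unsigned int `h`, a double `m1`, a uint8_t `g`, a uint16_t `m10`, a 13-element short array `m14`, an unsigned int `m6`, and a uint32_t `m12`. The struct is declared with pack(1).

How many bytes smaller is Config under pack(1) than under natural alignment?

13

natural layout:
  m7 at 0 (size 1, align 1) → ends 1
  pad 7 to align 8 for f
  f at 8 (size 8, align 8) → ends 16
  d at 16 (size 1, align 1) → ends 17
  pad 3 to align 4 for h
  h at 20 (size 4, align 4) → ends 24
  m1 at 24 (size 8, align 8) → ends 32
  g at 32 (size 1, align 1) → ends 33
  pad 1 to align 2 for m10
  m10 at 34 (size 2, align 2) → ends 36
  m14 at 36 (size 26, align 2) → ends 62
  pad 2 to align 4 for m6
  m6 at 64 (size 4, align 4) → ends 68
  m12 at 68 (size 4, align 4) → ends 72
  total 72 bytes, alignment 8
packed(1) layout:
  m7 at 0 (size 1, align 1) → ends 1
  f at 1 (size 8, align 1) → ends 9
  d at 9 (size 1, align 1) → ends 10
  h at 10 (size 4, align 1) → ends 14
  m1 at 14 (size 8, align 1) → ends 22
  g at 22 (size 1, align 1) → ends 23
  m10 at 23 (size 2, align 1) → ends 25
  m14 at 25 (size 26, align 1) → ends 51
  m6 at 51 (size 4, align 1) → ends 55
  m12 at 55 (size 4, align 1) → ends 59
  total 59 bytes, alignment 1
72 − 59 = 13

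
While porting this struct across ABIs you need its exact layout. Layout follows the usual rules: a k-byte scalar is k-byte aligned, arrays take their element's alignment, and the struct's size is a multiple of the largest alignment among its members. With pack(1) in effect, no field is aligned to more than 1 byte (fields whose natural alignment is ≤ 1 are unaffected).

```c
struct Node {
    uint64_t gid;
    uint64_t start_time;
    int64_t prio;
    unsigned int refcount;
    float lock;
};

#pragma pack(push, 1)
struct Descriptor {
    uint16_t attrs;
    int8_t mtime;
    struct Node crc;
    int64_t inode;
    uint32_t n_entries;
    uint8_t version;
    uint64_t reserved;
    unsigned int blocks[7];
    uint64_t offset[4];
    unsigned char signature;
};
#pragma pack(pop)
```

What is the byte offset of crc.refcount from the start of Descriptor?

Node: @0: gid [8B, align 8] → 8; @8: start_time [8B, align 8] → 16; @16: prio [8B, align 8] → 24; @24: refcount [4B, align 4] → 28; @28: lock [4B, align 4] → 32; size 32, align 8
@0: attrs [2B, align 1] → 2
@2: mtime [1B, align 1] → 3
@3: crc [32B, align 1] → 35
within Node: refcount at 24
3 + 24 = 27

27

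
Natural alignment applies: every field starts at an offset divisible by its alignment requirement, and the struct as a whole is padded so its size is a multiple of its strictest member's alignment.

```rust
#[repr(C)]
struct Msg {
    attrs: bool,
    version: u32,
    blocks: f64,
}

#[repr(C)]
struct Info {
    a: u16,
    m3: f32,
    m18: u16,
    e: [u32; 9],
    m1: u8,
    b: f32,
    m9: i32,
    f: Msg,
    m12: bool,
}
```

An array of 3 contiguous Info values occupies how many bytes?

264

Msg: @0: attrs [1B, align 1] → 1; +3 pad (align 4); @4: version [4B, align 4] → 8; @8: blocks [8B, align 8] → 16; size 16, align 8
@0: a [2B, align 2] → 2
+2 pad (align 4)
@4: m3 [4B, align 4] → 8
@8: m18 [2B, align 2] → 10
+2 pad (align 4)
@12: e [36B, align 4] → 48
@48: m1 [1B, align 1] → 49
+3 pad (align 4)
@52: b [4B, align 4] → 56
@56: m9 [4B, align 4] → 60
+4 pad (align 8)
@64: f [16B, align 8] → 80
@80: m12 [1B, align 1] → 81
+7 tail pad (align 8)
size 88, align 8
array of 3: 3 × 88 = 264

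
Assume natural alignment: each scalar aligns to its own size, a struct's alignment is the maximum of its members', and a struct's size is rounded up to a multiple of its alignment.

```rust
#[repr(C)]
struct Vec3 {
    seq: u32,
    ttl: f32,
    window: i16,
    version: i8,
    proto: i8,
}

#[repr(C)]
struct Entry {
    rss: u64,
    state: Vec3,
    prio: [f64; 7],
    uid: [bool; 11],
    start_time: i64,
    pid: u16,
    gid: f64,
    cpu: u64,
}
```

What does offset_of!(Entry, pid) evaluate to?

104

Vec3: seq at 0 (size 4, align 4) → ends 4; ttl at 4 (size 4, align 4) → ends 8; window at 8 (size 2, align 2) → ends 10; version at 10 (size 1, align 1) → ends 11; proto at 11 (size 1, align 1) → ends 12; total 12 bytes, alignment 4
rss at 0 (size 8, align 8) → ends 8
state at 8 (size 12, align 4) → ends 20
pad 4 to align 8 for prio
prio at 24 (size 56, align 8) → ends 80
uid at 80 (size 11, align 1) → ends 91
pad 5 to align 8 for start_time
start_time at 96 (size 8, align 8) → ends 104
pid at 104 (size 2, align 2) → ends 106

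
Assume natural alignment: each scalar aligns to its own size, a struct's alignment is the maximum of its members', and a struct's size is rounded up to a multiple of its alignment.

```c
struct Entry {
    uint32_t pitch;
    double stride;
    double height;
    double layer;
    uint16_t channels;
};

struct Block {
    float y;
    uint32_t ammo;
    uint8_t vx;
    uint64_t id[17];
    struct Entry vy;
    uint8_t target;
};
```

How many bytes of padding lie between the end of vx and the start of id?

Entry: @0: pitch [4B, align 4] → 4; +4 pad (align 8); @8: stride [8B, align 8] → 16; @16: height [8B, align 8] → 24; @24: layer [8B, align 8] → 32; @32: channels [2B, align 2] → 34; +6 tail pad (align 8); size 40, align 8
@0: y [4B, align 4] → 4
@4: ammo [4B, align 4] → 8
@8: vx [1B, align 1] → 9
+7 pad (align 8)
@16: id [136B, align 8] → 152

7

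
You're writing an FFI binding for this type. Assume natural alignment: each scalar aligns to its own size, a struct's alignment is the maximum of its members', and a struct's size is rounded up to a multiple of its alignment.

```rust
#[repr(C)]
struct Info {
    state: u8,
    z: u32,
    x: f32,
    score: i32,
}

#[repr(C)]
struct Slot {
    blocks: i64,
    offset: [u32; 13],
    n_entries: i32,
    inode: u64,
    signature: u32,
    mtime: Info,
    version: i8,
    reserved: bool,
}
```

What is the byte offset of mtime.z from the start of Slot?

Info: state at 0 (size 1, align 1) → ends 1; pad 3 to align 4 for z; z at 4 (size 4, align 4) → ends 8; x at 8 (size 4, align 4) → ends 12; score at 12 (size 4, align 4) → ends 16; total 16 bytes, alignment 4
blocks at 0 (size 8, align 8) → ends 8
offset at 8 (size 52, align 4) → ends 60
n_entries at 60 (size 4, align 4) → ends 64
inode at 64 (size 8, align 8) → ends 72
signature at 72 (size 4, align 4) → ends 76
mtime at 76 (size 16, align 4) → ends 92
within Info: z at 4
76 + 4 = 80

80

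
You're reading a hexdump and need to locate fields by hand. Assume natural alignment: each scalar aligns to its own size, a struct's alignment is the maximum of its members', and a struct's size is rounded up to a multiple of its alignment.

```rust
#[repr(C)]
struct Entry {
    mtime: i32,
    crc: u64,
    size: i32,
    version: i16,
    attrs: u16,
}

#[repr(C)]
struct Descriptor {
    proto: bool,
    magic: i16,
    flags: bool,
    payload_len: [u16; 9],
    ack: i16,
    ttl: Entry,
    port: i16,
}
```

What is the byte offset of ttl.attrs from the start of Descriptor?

Entry: mtime at 0 (size 4, align 4) → ends 4; pad 4 to align 8 for crc; crc at 8 (size 8, align 8) → ends 16; size at 16 (size 4, align 4) → ends 20; version at 20 (size 2, align 2) → ends 22; attrs at 22 (size 2, align 2) → ends 24; total 24 bytes, alignment 8
proto at 0 (size 1, align 1) → ends 1
pad 1 to align 2 for magic
magic at 2 (size 2, align 2) → ends 4
flags at 4 (size 1, align 1) → ends 5
pad 1 to align 2 for payload_len
payload_len at 6 (size 18, align 2) → ends 24
ack at 24 (size 2, align 2) → ends 26
pad 6 to align 8 for ttl
ttl at 32 (size 24, align 8) → ends 56
within Entry: attrs at 22
32 + 22 = 54

54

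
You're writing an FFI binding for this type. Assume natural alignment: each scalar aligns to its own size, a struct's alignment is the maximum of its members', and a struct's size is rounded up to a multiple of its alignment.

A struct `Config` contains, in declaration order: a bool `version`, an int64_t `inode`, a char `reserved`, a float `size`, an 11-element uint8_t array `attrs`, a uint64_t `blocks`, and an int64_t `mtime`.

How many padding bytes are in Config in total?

version at 0 (size 1, align 1) → ends 1
pad 7 to align 8 for inode
inode at 8 (size 8, align 8) → ends 16
reserved at 16 (size 1, align 1) → ends 17
pad 3 to align 4 for size
size at 20 (size 4, align 4) → ends 24
attrs at 24 (size 11, align 1) → ends 35
pad 5 to align 8 for blocks
blocks at 40 (size 8, align 8) → ends 48
mtime at 48 (size 8, align 8) → ends 56
total 56 bytes, alignment 8
data bytes 41, size 56 → padding 15

15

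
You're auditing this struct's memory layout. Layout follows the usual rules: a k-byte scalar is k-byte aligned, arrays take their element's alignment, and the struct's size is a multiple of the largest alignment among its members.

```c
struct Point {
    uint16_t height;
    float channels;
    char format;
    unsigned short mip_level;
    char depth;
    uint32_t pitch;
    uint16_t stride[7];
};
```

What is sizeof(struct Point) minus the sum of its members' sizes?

8

height at 0 (size 2, align 2) → ends 2
pad 2 to align 4 for channels
channels at 4 (size 4, align 4) → ends 8
format at 8 (size 1, align 1) → ends 9
pad 1 to align 2 for mip_level
mip_level at 10 (size 2, align 2) → ends 12
depth at 12 (size 1, align 1) → ends 13
pad 3 to align 4 for pitch
pitch at 16 (size 4, align 4) → ends 20
stride at 20 (size 14, align 2) → ends 34
tail pad 2 to reach multiple of 4
total 36 bytes, alignment 4
data bytes 28, size 36 → padding 8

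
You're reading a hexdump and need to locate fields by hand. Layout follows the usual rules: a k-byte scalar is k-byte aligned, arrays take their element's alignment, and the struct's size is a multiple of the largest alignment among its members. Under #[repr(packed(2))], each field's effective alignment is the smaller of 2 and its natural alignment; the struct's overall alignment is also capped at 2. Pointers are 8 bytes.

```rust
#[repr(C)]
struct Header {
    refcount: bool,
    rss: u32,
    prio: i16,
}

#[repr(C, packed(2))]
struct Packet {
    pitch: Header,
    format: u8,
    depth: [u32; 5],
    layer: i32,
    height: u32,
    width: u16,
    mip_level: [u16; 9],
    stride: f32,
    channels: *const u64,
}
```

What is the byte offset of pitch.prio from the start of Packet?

Header: refcount at 0 (size 1, align 1) → ends 1; pad 3 to align 4 for rss; rss at 4 (size 4, align 4) → ends 8; prio at 8 (size 2, align 2) → ends 10; tail pad 2 to reach multiple of 4; total 12 bytes, alignment 4
pitch at 0 (size 12, align 2) → ends 12
within Header: prio at 8
0 + 8 = 8

8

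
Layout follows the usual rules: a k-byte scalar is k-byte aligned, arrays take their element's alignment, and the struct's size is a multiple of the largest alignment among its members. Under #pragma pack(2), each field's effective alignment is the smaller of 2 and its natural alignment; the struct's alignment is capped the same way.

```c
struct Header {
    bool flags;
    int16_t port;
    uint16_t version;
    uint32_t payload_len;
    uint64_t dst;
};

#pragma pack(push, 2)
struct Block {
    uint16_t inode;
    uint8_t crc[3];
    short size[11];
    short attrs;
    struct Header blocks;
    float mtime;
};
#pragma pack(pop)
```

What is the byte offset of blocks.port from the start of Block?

Header: @0: flags [1B, align 1] → 1; +1 pad (align 2); @2: port [2B, align 2] → 4; @4: version [2B, align 2] → 6; +2 pad (align 4); @8: payload_len [4B, align 4] → 12; +4 pad (align 8); @16: dst [8B, align 8] → 24; size 24, align 8
@0: inode [2B, align 2] → 2
@2: crc [3B, align 1] → 5
+1 pad (align 2)
@6: size [22B, align 2] → 28
@28: attrs [2B, align 2] → 30
@30: blocks [24B, align 2] → 54
within Header: port at 2
30 + 2 = 32

32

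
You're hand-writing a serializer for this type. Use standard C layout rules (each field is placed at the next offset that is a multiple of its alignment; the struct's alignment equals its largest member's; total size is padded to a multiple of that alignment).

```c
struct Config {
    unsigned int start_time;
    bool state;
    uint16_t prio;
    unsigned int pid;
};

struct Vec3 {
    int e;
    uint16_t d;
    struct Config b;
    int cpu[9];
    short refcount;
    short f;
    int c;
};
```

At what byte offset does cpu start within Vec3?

20

Config: start_time at 0 (size 4, align 4) → ends 4; state at 4 (size 1, align 1) → ends 5; pad 1 to align 2 for prio; prio at 6 (size 2, align 2) → ends 8; pid at 8 (size 4, align 4) → ends 12; total 12 bytes, alignment 4
e at 0 (size 4, align 4) → ends 4
d at 4 (size 2, align 2) → ends 6
pad 2 to align 4 for b
b at 8 (size 12, align 4) → ends 20
cpu at 20 (size 36, align 4) → ends 56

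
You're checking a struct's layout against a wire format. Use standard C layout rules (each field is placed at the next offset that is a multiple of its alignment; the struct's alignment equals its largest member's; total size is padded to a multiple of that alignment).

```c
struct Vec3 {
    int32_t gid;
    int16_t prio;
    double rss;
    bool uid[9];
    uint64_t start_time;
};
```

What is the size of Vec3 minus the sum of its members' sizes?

0..4  gid  (4B, 4-aligned)
4..6  prio  (2B, 2-aligned)
6..8  -- padding (2B)
8..16  rss  (8B, 8-aligned)
16..25  uid  (9B, 1-aligned)
25..32  -- padding (7B)
32..40  start_time  (8B, 8-aligned)
sizeof = 40, alignof = 8
data bytes 31, size 40 → padding 9

9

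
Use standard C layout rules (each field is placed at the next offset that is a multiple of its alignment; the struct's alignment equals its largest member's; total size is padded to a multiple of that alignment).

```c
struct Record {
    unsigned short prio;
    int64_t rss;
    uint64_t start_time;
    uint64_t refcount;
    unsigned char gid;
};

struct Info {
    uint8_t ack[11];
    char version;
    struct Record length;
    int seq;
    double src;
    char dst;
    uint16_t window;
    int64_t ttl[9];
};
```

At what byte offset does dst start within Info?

72

Record: @0: prio [2B, align 2] → 2; +6 pad (align 8); @8: rss [8B, align 8] → 16; @16: start_time [8B, align 8] → 24; @24: refcount [8B, align 8] → 32; @32: gid [1B, align 1] → 33; +7 tail pad (align 8); size 40, align 8
@0: ack [11B, align 1] → 11
@11: version [1B, align 1] → 12
+4 pad (align 8)
@16: length [40B, align 8] → 56
@56: seq [4B, align 4] → 60
+4 pad (align 8)
@64: src [8B, align 8] → 72
@72: dst [1B, align 1] → 73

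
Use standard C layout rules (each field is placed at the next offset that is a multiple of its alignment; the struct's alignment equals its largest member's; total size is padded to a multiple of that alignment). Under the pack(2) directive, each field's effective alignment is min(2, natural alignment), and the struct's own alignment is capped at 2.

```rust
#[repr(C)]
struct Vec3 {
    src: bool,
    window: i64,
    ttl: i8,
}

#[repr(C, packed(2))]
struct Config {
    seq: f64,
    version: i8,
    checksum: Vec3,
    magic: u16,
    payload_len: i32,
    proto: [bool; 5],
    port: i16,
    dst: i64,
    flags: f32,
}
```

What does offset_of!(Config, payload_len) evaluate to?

Vec3: src at 0 (size 1, align 1) → ends 1; pad 7 to align 8 for window; window at 8 (size 8, align 8) → ends 16; ttl at 16 (size 1, align 1) → ends 17; tail pad 7 to reach multiple of 8; total 24 bytes, alignment 8
seq at 0 (size 8, align 2) → ends 8
version at 8 (size 1, align 1) → ends 9
pad 1 to align 2 for checksum
checksum at 10 (size 24, align 2) → ends 34
magic at 34 (size 2, align 2) → ends 36
payload_len at 36 (size 4, align 2) → ends 40

36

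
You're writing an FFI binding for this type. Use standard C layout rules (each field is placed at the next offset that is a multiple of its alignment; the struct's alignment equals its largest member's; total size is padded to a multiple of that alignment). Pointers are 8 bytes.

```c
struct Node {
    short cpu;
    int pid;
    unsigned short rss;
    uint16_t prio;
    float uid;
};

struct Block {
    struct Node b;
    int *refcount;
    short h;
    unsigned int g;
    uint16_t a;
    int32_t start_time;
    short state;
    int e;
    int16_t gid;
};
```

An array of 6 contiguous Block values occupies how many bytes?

336

Node: 0..2  cpu  (2B, 2-aligned); 2..4  -- padding (2B); 4..8  pid  (4B, 4-aligned); 8..10  rss  (2B, 2-aligned); 10..12  prio  (2B, 2-aligned); 12..16  uid  (4B, 4-aligned); sizeof = 16, alignof = 4
0..16  b  (16B, 4-aligned)
16..24  refcount  (8B, 8-aligned)
24..26  h  (2B, 2-aligned)
26..28  -- padding (2B)
28..32  g  (4B, 4-aligned)
32..34  a  (2B, 2-aligned)
34..36  -- padding (2B)
36..40  start_time  (4B, 4-aligned)
40..42  state  (2B, 2-aligned)
42..44  -- padding (2B)
44..48  e  (4B, 4-aligned)
48..50  gid  (2B, 2-aligned)
50..56  -- tail padding (6B)
sizeof = 56, alignof = 8
array of 6: 6 × 56 = 336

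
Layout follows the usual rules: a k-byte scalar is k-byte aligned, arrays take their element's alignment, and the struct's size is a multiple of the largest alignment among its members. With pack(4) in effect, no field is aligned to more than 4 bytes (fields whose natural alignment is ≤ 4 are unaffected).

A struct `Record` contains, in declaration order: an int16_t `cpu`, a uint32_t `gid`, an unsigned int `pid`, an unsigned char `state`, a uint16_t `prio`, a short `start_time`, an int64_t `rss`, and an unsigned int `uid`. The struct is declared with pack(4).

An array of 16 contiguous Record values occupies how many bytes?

512

@0: cpu [2B, align 2] → 2
+2 pad (align 4)
@4: gid [4B, align 4] → 8
@8: pid [4B, align 4] → 12
@12: state [1B, align 1] → 13
+1 pad (align 2)
@14: prio [2B, align 2] → 16
@16: start_time [2B, align 2] → 18
+2 pad (align 4)
@20: rss [8B, align 4] → 28
@28: uid [4B, align 4] → 32
size 32, align 4
array of 16: 16 × 32 = 512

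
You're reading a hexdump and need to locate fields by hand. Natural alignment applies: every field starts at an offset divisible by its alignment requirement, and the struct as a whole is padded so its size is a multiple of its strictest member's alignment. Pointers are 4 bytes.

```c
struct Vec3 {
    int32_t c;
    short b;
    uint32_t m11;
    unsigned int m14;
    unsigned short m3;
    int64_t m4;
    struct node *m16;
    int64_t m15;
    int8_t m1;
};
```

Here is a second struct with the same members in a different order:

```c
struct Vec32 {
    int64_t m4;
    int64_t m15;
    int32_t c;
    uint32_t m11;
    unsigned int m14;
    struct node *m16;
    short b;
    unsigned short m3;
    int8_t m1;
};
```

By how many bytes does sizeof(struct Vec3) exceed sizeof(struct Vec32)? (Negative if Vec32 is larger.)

16

@0: c [4B, align 4] → 4
@4: b [2B, align 2] → 6
+2 pad (align 4)
@8: m11 [4B, align 4] → 12
@12: m14 [4B, align 4] → 16
@16: m3 [2B, align 2] → 18
+6 pad (align 8)
@24: m4 [8B, align 8] → 32
@32: m16 [4B, align 4] → 36
+4 pad (align 8)
@40: m15 [8B, align 8] → 48
@48: m1 [1B, align 1] → 49
+7 tail pad (align 8)
size 56, align 8
— Vec32 —
@0: m4 [8B, align 8] → 8
@8: m15 [8B, align 8] → 16
@16: c [4B, align 4] → 20
@20: m11 [4B, align 4] → 24
@24: m14 [4B, align 4] → 28
@28: m16 [4B, align 4] → 32
@32: b [2B, align 2] → 34
@34: m3 [2B, align 2] → 36
@36: m1 [1B, align 1] → 37
+3 tail pad (align 8)
size 40, align 8
56 − 40 = 16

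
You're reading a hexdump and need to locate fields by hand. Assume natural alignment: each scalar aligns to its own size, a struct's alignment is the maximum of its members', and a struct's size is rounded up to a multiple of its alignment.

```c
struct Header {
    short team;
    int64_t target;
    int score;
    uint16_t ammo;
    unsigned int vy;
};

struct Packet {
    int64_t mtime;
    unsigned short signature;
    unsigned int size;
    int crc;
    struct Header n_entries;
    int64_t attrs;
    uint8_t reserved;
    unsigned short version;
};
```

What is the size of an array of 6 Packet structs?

432

Header: 0..2  team  (2B, 2-aligned); 2..8  -- padding (6B); 8..16  target  (8B, 8-aligned); 16..20  score  (4B, 4-aligned); 20..22  ammo  (2B, 2-aligned); 22..24  -- padding (2B); 24..28  vy  (4B, 4-aligned); 28..32  -- tail padding (4B); sizeof = 32, alignof = 8
0..8  mtime  (8B, 8-aligned)
8..10  signature  (2B, 2-aligned)
10..12  -- padding (2B)
12..16  size  (4B, 4-aligned)
16..20  crc  (4B, 4-aligned)
20..24  -- padding (4B)
24..56  n_entries  (32B, 8-aligned)
56..64  attrs  (8B, 8-aligned)
64..65  reserved  (1B, 1-aligned)
65..66  -- padding (1B)
66..68  version  (2B, 2-aligned)
68..72  -- tail padding (4B)
sizeof = 72, alignof = 8
array of 6: 6 × 72 = 432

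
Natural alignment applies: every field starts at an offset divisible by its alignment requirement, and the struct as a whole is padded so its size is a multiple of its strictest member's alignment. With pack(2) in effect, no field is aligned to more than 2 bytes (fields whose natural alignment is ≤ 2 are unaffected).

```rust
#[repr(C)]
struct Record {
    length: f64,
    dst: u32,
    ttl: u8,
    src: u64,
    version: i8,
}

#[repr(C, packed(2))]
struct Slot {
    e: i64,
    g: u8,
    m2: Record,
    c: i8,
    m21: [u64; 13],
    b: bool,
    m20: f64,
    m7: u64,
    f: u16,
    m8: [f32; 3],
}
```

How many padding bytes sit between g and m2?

Record: 0..8  length  (8B, 8-aligned); 8..12  dst  (4B, 4-aligned); 12..13  ttl  (1B, 1-aligned); 13..16  -- padding (3B); 16..24  src  (8B, 8-aligned); 24..25  version  (1B, 1-aligned); 25..32  -- tail padding (7B); sizeof = 32, alignof = 8
0..8  e  (8B, 2-aligned)
8..9  g  (1B, 1-aligned)
9..10  -- padding (1B)
10..42  m2  (32B, 2-aligned)

1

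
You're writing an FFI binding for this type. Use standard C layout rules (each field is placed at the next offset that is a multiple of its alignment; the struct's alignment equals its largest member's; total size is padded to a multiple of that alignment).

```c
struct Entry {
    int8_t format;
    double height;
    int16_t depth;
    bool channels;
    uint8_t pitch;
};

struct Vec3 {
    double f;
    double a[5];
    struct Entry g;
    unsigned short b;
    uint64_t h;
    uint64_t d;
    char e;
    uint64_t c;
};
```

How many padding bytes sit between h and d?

0

Entry: format at 0 (size 1, align 1) → ends 1; pad 7 to align 8 for height; height at 8 (size 8, align 8) → ends 16; depth at 16 (size 2, align 2) → ends 18; channels at 18 (size 1, align 1) → ends 19; pitch at 19 (size 1, align 1) → ends 20; tail pad 4 to reach multiple of 8; total 24 bytes, alignment 8
f at 0 (size 8, align 8) → ends 8
a at 8 (size 40, align 8) → ends 48
g at 48 (size 24, align 8) → ends 72
b at 72 (size 2, align 2) → ends 74
pad 6 to align 8 for h
h at 80 (size 8, align 8) → ends 88
d at 88 (size 8, align 8) → ends 96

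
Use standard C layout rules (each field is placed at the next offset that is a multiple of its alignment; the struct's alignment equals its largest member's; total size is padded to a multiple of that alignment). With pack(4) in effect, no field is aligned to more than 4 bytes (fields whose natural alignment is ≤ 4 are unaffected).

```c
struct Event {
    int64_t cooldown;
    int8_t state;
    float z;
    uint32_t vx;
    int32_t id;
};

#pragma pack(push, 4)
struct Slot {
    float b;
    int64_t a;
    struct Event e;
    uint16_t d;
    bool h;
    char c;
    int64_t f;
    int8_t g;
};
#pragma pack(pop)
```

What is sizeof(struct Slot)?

52

Event: @0: cooldown [8B, align 8] → 8; @8: state [1B, align 1] → 9; +3 pad (align 4); @12: z [4B, align 4] → 16; @16: vx [4B, align 4] → 20; @20: id [4B, align 4] → 24; size 24, align 8
@0: b [4B, align 4] → 4
@4: a [8B, align 4] → 12
@12: e [24B, align 4] → 36
@36: d [2B, align 2] → 38
@38: h [1B, align 1] → 39
@39: c [1B, align 1] → 40
@40: f [8B, align 4] → 48
@48: g [1B, align 1] → 49
+3 tail pad (align 4)
size 52, align 4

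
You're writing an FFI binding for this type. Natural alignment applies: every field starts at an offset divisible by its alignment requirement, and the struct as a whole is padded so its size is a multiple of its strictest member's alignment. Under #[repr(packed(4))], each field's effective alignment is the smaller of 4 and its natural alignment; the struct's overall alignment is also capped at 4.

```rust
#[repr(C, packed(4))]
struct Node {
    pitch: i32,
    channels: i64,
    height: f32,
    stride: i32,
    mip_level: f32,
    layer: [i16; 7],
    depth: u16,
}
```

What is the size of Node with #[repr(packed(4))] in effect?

pitch at 0 (size 4, align 4) → ends 4
channels at 4 (size 8, align 4) → ends 12
height at 12 (size 4, align 4) → ends 16
stride at 16 (size 4, align 4) → ends 20
mip_level at 20 (size 4, align 4) → ends 24
layer at 24 (size 14, align 2) → ends 38
depth at 38 (size 2, align 2) → ends 40
total 40 bytes, alignment 4

40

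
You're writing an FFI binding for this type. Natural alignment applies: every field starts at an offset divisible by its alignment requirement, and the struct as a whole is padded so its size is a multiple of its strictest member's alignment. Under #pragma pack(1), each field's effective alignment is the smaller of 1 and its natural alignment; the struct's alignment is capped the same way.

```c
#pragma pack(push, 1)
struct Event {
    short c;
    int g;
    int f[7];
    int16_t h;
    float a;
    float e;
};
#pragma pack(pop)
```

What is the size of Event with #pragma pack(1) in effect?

44

c at 0 (size 2, align 1) → ends 2
g at 2 (size 4, align 1) → ends 6
f at 6 (size 28, align 1) → ends 34
h at 34 (size 2, align 1) → ends 36
a at 36 (size 4, align 1) → ends 40
e at 40 (size 4, align 1) → ends 44
total 44 bytes, alignment 1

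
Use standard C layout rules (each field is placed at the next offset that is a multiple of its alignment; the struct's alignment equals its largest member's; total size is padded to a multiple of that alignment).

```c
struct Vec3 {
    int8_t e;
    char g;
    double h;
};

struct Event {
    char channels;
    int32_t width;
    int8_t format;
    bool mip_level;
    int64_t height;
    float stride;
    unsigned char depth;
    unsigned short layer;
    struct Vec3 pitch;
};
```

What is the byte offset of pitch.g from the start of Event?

Vec3: 0..1  e  (1B, 1-aligned); 1..2  g  (1B, 1-aligned); 2..8  -- padding (6B); 8..16  h  (8B, 8-aligned); sizeof = 16, alignof = 8
0..1  channels  (1B, 1-aligned)
1..4  -- padding (3B)
4..8  width  (4B, 4-aligned)
8..9  format  (1B, 1-aligned)
9..10  mip_level  (1B, 1-aligned)
10..16  -- padding (6B)
16..24  height  (8B, 8-aligned)
24..28  stride  (4B, 4-aligned)
28..29  depth  (1B, 1-aligned)
29..30  -- padding (1B)
30..32  layer  (2B, 2-aligned)
32..48  pitch  (16B, 8-aligned)
within Vec3: g at 1
32 + 1 = 33

33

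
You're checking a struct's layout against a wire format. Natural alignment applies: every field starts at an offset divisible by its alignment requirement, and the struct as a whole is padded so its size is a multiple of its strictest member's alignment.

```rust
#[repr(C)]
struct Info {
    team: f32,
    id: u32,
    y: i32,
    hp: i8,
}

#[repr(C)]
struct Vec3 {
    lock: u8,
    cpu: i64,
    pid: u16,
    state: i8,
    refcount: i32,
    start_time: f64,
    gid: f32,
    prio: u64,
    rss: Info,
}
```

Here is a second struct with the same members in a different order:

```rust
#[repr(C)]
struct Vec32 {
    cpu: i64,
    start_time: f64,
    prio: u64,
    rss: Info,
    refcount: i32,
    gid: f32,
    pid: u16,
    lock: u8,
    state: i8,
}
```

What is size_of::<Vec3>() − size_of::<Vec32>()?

Info: 0..4  team  (4B, 4-aligned); 4..8  id  (4B, 4-aligned); 8..12  y  (4B, 4-aligned); 12..13  hp  (1B, 1-aligned); 13..16  -- tail padding (3B); sizeof = 16, alignof = 4
0..1  lock  (1B, 1-aligned)
1..8  -- padding (7B)
8..16  cpu  (8B, 8-aligned)
16..18  pid  (2B, 2-aligned)
18..19  state  (1B, 1-aligned)
19..20  -- padding (1B)
20..24  refcount  (4B, 4-aligned)
24..32  start_time  (8B, 8-aligned)
32..36  gid  (4B, 4-aligned)
36..40  -- padding (4B)
40..48  prio  (8B, 8-aligned)
48..64  rss  (16B, 4-aligned)
sizeof = 64, alignof = 8
— Vec32 —
0..8  cpu  (8B, 8-aligned)
8..16  start_time  (8B, 8-aligned)
16..24  prio  (8B, 8-aligned)
24..40  rss  (16B, 4-aligned)
40..44  refcount  (4B, 4-aligned)
44..48  gid  (4B, 4-aligned)
48..50  pid  (2B, 2-aligned)
50..51  lock  (1B, 1-aligned)
51..52  state  (1B, 1-aligned)
52..56  -- tail padding (4B)
sizeof = 56, alignof = 8
64 − 56 = 8

8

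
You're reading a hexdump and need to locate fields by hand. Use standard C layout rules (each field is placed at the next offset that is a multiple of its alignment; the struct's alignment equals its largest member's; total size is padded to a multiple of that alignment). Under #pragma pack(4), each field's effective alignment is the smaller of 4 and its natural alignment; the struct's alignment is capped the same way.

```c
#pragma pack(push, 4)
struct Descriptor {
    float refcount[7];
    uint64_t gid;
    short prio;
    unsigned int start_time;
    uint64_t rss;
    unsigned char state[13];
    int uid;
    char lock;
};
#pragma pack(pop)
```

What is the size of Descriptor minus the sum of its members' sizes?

refcount at 0 (size 28, align 4) → ends 28
gid at 28 (size 8, align 4) → ends 36
prio at 36 (size 2, align 2) → ends 38
pad 2 to align 4 for start_time
start_time at 40 (size 4, align 4) → ends 44
rss at 44 (size 8, align 4) → ends 52
state at 52 (size 13, align 1) → ends 65
pad 3 to align 4 for uid
uid at 68 (size 4, align 4) → ends 72
lock at 72 (size 1, align 1) → ends 73
tail pad 3 to reach multiple of 4
total 76 bytes, alignment 4
data bytes 68, size 76 → padding 8

8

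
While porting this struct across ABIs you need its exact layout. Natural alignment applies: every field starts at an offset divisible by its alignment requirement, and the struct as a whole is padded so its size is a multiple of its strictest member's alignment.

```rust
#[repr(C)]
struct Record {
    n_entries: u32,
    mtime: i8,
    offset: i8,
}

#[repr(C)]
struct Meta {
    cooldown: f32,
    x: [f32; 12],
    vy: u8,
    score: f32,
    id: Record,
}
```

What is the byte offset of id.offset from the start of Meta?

Record: @0: n_entries [4B, align 4] → 4; @4: mtime [1B, align 1] → 5; @5: offset [1B, align 1] → 6; +2 tail pad (align 4); size 8, align 4
@0: cooldown [4B, align 4] → 4
@4: x [48B, align 4] → 52
@52: vy [1B, align 1] → 53
+3 pad (align 4)
@56: score [4B, align 4] → 60
@60: id [8B, align 4] → 68
within Record: offset at 5
60 + 5 = 65

65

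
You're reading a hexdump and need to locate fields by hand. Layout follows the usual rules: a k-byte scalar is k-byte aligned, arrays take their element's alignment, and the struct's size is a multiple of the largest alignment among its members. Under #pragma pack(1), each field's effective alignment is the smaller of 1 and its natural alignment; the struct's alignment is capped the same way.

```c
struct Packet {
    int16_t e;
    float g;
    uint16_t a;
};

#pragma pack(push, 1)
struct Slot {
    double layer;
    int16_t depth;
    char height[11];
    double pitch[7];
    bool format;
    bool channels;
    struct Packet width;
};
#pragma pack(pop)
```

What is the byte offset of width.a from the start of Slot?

Packet: 0..2  e  (2B, 2-aligned); 2..4  -- padding (2B); 4..8  g  (4B, 4-aligned); 8..10  a  (2B, 2-aligned); 10..12  -- tail padding (2B); sizeof = 12, alignof = 4
0..8  layer  (8B, 1-aligned)
8..10  depth  (2B, 1-aligned)
10..21  height  (11B, 1-aligned)
21..77  pitch  (56B, 1-aligned)
77..78  format  (1B, 1-aligned)
78..79  channels  (1B, 1-aligned)
79..91  width  (12B, 1-aligned)
within Packet: a at 8
79 + 8 = 87

87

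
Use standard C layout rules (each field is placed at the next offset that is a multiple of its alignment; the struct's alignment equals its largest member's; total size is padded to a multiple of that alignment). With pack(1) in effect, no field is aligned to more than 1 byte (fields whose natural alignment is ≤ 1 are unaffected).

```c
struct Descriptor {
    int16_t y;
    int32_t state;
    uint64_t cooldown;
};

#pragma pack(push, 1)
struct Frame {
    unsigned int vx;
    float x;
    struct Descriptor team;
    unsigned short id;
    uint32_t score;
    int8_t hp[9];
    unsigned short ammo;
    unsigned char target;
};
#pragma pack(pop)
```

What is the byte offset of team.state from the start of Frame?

Descriptor: 0..2  y  (2B, 2-aligned); 2..4  -- padding (2B); 4..8  state  (4B, 4-aligned); 8..16  cooldown  (8B, 8-aligned); sizeof = 16, alignof = 8
0..4  vx  (4B, 1-aligned)
4..8  x  (4B, 1-aligned)
8..24  team  (16B, 1-aligned)
within Descriptor: state at 4
8 + 4 = 12

12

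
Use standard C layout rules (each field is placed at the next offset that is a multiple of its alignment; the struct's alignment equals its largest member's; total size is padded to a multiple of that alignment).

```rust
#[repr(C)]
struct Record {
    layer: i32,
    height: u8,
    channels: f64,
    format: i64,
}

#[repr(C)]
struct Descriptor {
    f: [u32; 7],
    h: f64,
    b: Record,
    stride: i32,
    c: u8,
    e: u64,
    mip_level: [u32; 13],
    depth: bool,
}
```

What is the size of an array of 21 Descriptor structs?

Record: layer at 0 (size 4, align 4) → ends 4; height at 4 (size 1, align 1) → ends 5; pad 3 to align 8 for channels; channels at 8 (size 8, align 8) → ends 16; format at 16 (size 8, align 8) → ends 24; total 24 bytes, alignment 8
f at 0 (size 28, align 4) → ends 28
pad 4 to align 8 for h
h at 32 (size 8, align 8) → ends 40
b at 40 (size 24, align 8) → ends 64
stride at 64 (size 4, align 4) → ends 68
c at 68 (size 1, align 1) → ends 69
pad 3 to align 8 for e
e at 72 (size 8, align 8) → ends 80
mip_level at 80 (size 52, align 4) → ends 132
depth at 132 (size 1, align 1) → ends 133
tail pad 3 to reach multiple of 8
total 136 bytes, alignment 8
array of 21: 21 × 136 = 2856

2856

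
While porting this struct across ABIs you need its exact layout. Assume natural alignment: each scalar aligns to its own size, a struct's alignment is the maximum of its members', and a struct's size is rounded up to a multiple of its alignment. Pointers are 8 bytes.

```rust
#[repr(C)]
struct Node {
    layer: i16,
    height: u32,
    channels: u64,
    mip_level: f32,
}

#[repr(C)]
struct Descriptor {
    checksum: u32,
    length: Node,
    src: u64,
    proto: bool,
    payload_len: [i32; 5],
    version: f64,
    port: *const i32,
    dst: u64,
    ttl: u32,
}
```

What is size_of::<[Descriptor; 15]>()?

1440

Node: 0..2  layer  (2B, 2-aligned); 2..4  -- padding (2B); 4..8  height  (4B, 4-aligned); 8..16  channels  (8B, 8-aligned); 16..20  mip_level  (4B, 4-aligned); 20..24  -- tail padding (4B); sizeof = 24, alignof = 8
0..4  checksum  (4B, 4-aligned)
4..8  -- padding (4B)
8..32  length  (24B, 8-aligned)
32..40  src  (8B, 8-aligned)
40..41  proto  (1B, 1-aligned)
41..44  -- padding (3B)
44..64  payload_len  (20B, 4-aligned)
64..72  version  (8B, 8-aligned)
72..80  port  (8B, 8-aligned)
80..88  dst  (8B, 8-aligned)
88..92  ttl  (4B, 4-aligned)
92..96  -- tail padding (4B)
sizeof = 96, alignof = 8
array of 15: 15 × 96 = 1440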